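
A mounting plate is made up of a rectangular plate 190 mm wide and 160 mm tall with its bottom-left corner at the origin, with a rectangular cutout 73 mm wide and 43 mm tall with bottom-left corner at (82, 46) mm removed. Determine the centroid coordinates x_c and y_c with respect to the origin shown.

Part | A | x̄ᵢ | ȳᵢ | A·x̄ᵢ | A·ȳᵢ
plate | 30400.00 | 95.00 | 80.00 | 2888000.00 | 2432000.00
hole | -3139.00 | 118.50 | 67.50 | -371971.50 | -211882.50
Σ | 27261.00 |  |  | 2516028.50 | 2220117.50
x_c = 2516028.50 / 27261.00 = 92.29 mm
y_c = 2220117.50 / 27261.00 = 81.44 mm

x_c = 92.29 mm, y_c = 81.44 mm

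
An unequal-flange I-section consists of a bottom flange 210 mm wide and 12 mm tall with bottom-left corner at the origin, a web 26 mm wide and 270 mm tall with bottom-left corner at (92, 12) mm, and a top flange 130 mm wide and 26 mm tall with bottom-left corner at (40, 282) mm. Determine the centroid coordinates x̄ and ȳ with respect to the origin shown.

bottom flange: A = 210 × 12 = 2520.00, centroid at (105.00, 6.00).
web: A = 26 × 270 = 7020.00, centroid at (105.00, 147.00).
top flange: A = 130 × 26 = 3380.00, centroid at (105.00, 295.00).
ΣA = 12920.00 mm²
ΣAx̄ = (2520.00)(105.00) + (7020.00)(105.00) + (3380.00)(105.00) = 1356600.00 mm³
ΣAȳ = (2520.00)(6.00) + (7020.00)(147.00) + (3380.00)(295.00) = 2044160.00 mm³
x̄ = 1356600.00 / 12920.00 = 105.00 mm
ȳ = 2044160.00 / 12920.00 = 158.22 mm

x̄ = 105.00 mm, ȳ = 158.22 mm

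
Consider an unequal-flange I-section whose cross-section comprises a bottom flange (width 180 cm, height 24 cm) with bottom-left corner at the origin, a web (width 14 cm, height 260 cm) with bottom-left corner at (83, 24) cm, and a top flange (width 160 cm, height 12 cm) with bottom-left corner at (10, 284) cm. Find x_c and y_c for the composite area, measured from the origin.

x_c = 90.00 cm, y_c = 118.34 cm

Part | A | x̄ᵢ | ȳᵢ | A·x̄ᵢ | A·ȳᵢ
bottom flange | 4320.00 | 90.00 | 12.00 | 388800.00 | 51840.00
web | 3640.00 | 90.00 | 154.00 | 327600.00 | 560560.00
top flange | 1920.00 | 90.00 | 290.00 | 172800.00 | 556800.00
Σ | 9880.00 |  |  | 889200.00 | 1169200.00
x_c = 889200.00 / 9880.00 = 90.00 cm
y_c = 1169200.00 / 9880.00 = 118.34 cm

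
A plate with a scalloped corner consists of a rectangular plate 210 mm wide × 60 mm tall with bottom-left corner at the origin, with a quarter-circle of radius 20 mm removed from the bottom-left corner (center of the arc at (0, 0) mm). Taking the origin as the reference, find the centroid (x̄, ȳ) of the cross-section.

plate: A = 210 × 60 = 12600.00, centroid at (105.00, 30.00).
removed quarter-circle: A = −¼π·20² = -314.16, centroid at (8.49, 8.49).
ΣA = 12285.84 mm², ΣAx̄ = 1320333.33 mm³, ΣAȳ = 375333.33 mm³.
x̄ = 1320333.33/12285.84 = 107.47 mm; ȳ = 375333.33/12285.84 = 30.55 mm.

x̄ = 107.47 mm, ȳ = 30.55 mm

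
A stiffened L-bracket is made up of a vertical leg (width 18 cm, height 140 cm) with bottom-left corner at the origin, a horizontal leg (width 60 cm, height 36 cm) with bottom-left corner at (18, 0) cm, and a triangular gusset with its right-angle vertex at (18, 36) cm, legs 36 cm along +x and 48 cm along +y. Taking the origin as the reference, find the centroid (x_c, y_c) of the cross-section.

x_c = 27.47 cm, y_c = 46.94 cm

vertical leg: A = 18 × 140 = 2520.00, centroid at (9.00, 70.00).
horizontal leg: A = 60 × 36 = 2160.00, centroid at (48.00, 18.00).
gusset: A = ½·36·48 = 864.00, centroid at (30.00, 52.00).
ΣA = 5544.00 cm², ΣAx_c = 152280.00 cm³, ΣAy_c = 260208.00 cm³.
x_c = 152280.00/5544.00 = 27.47 cm; y_c = 260208.00/5544.00 = 46.94 cm.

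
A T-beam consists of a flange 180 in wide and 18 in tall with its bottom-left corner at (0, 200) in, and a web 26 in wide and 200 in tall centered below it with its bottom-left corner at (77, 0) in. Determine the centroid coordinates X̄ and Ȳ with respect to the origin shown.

X̄ = 90.00 in, Ȳ = 141.84 in

web: A = 26 × 200 = 5200.00, centroid at (90.00, 100.00).
flange: A = 180 × 18 = 3240.00, centroid at (90.00, 209.00).
ΣA = 8440.00 in²
ΣAX̄ = (5200.00)(90.00) + (3240.00)(90.00) = 759600.00 in³
ΣAȲ = (5200.00)(100.00) + (3240.00)(209.00) = 1197160.00 in³
X̄ = 759600.00 / 8440.00 = 90.00 in
Ȳ = 1197160.00 / 8440.00 = 141.84 in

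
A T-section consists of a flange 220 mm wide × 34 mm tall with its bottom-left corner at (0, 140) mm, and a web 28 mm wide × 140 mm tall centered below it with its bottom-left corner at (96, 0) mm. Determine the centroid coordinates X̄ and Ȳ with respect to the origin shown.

X̄ = 110.00 mm, Ȳ = 127.08 mm

web: A = 28 × 140 = 3920.00, centroid at (110.00, 70.00).
flange: A = 220 × 34 = 7480.00, centroid at (110.00, 157.00).
ΣA = 11400.00 mm², ΣAX̄ = 1254000.00 mm³, ΣAȲ = 1448760.00 mm³.
X̄ = 1254000.00/11400.00 = 110.00 mm; Ȳ = 1448760.00/11400.00 = 127.08 mm.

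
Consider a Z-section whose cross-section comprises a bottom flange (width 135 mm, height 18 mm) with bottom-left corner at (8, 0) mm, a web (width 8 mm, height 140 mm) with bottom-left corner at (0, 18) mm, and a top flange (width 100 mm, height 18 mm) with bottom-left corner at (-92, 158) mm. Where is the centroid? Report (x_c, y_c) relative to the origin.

x_c = 21.00 mm, y_c = 78.70 mm

bottom flange: A = 135 × 18 = 2430.00, centroid at (75.50, 9.00).
web: A = 8 × 140 = 1120.00, centroid at (4.00, 88.00).
top flange: A = 100 × 18 = 1800.00, centroid at (-42.00, 167.00).
ΣA = 5350.00 mm², ΣAx_c = 112345.00 mm³, ΣAy_c = 421030.00 mm³.
x_c = 112345.00/5350.00 = 21.00 mm; y_c = 421030.00/5350.00 = 78.70 mm.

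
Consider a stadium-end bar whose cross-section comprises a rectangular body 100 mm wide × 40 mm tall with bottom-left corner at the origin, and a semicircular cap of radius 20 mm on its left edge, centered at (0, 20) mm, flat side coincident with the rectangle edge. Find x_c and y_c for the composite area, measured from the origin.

x_c = 42.06 mm, y_c = 20.00 mm

Part | A | x̄ᵢ | ȳᵢ | A·x̄ᵢ | A·ȳᵢ
rectangular body | 4000.00 | 50.00 | 20.00 | 200000.00 | 80000.00
semicircular end | 628.32 | -8.49 | 20.00 | -5333.33 | 12566.37
Σ | 4628.32 |  |  | 194666.67 | 92566.37
x_c = 194666.67 / 4628.32 = 42.06 mm
y_c = 92566.37 / 4628.32 = 20.00 mm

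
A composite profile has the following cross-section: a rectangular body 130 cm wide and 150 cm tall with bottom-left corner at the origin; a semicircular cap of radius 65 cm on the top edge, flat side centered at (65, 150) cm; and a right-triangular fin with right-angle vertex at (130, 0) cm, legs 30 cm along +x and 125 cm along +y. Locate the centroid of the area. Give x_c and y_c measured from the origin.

rectangular body: A = 130 × 150 = 19500.00, centroid at (65.00, 75.00).
semicircular top: A = ½π·65² = 6636.61, centroid at (65.00, 177.59).
triangular fin: A = ½·30·125 = 1875.00, centroid at (140.00, 41.67).
ΣA = 28011.61 cm²
ΣAx_c = (19500.00)(65.00) + (6636.61)(65.00) + (1875.00)(140.00) = 1961379.94 cm³
ΣAy_c = (19500.00)(75.00) + (6636.61)(177.59) + (1875.00)(41.67) = 2719200.51 cm³
x_c = 1961379.94 / 28011.61 = 70.02 cm
y_c = 2719200.51 / 28011.61 = 97.07 cm

x_c = 70.02 cm, y_c = 97.07 cm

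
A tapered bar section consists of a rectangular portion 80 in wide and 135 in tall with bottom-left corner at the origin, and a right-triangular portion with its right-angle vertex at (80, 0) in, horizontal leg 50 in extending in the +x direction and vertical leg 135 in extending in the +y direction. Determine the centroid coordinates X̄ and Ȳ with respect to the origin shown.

rectangular portion: A = 80 × 135 = 10800.00, centroid at (40.00, 67.50).
triangular portion: A = ½·50·135 = 3375.00, centroid at (96.67, 45.00).
ΣA = 14175.00 in²
ΣAX̄ = (10800.00)(40.00) + (3375.00)(96.67) = 758250.00 in³
ΣAȲ = (10800.00)(67.50) + (3375.00)(45.00) = 880875.00 in³
X̄ = 758250.00 / 14175.00 = 53.49 in
Ȳ = 880875.00 / 14175.00 = 62.14 in

X̄ = 53.49 in, Ȳ = 62.14 in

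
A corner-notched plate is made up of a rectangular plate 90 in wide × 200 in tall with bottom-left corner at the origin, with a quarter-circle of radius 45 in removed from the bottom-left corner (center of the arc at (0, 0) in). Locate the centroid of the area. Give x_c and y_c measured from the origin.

x_c = 47.51 in, y_c = 107.84 in

plate: A = 90 × 200 = 18000.00, centroid at (45.00, 100.00).
removed quarter-circle: A = −¼π·45² = -1590.43, centroid at (19.10, 19.10).
ΣA = 16409.57 in², ΣAx_c = 779625.00 in³, ΣAy_c = 1769625.00 in³.
x_c = 779625.00/16409.57 = 47.51 in; y_c = 1769625.00/16409.57 = 107.84 in.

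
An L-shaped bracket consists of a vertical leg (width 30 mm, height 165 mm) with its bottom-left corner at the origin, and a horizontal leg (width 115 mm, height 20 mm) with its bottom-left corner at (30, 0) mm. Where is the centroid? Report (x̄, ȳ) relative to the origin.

Part | A | x̄ᵢ | ȳᵢ | A·x̄ᵢ | A·ȳᵢ
vertical leg | 4950.00 | 15.00 | 82.50 | 74250.00 | 408375.00
horizontal leg | 2300.00 | 87.50 | 10.00 | 201250.00 | 23000.00
Σ | 7250.00 |  |  | 275500.00 | 431375.00
x̄ = 275500.00 / 7250.00 = 38.00 mm
ȳ = 431375.00 / 7250.00 = 59.50 mm

x̄ = 38.00 mm, ȳ = 59.50 mm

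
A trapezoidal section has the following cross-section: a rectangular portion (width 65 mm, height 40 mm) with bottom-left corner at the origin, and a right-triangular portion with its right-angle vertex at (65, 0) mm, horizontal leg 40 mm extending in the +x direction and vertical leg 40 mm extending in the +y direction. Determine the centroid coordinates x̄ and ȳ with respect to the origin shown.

rectangular portion: A = 65 × 40 = 2600.00, centroid at (32.50, 20.00).
triangular portion: A = ½·40·40 = 800.00, centroid at (78.33, 13.33).
ΣA = 3400.00 mm²
ΣAx̄ = (2600.00)(32.50) + (800.00)(78.33) = 147166.67 mm³
ΣAȳ = (2600.00)(20.00) + (800.00)(13.33) = 62666.67 mm³
x̄ = 147166.67 / 3400.00 = 43.28 mm
ȳ = 62666.67 / 3400.00 = 18.43 mm

x̄ = 43.28 mm, ȳ = 18.43 mm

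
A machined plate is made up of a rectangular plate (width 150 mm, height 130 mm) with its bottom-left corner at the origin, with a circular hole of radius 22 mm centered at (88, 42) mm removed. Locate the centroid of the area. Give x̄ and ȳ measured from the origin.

plate: A = 150 × 130 = 19500.00, centroid at (75.00, 65.00).
hole: A = −π·22² = -1520.53, centroid at (88.00, 42.00).
ΣA = 17979.47 mm²
ΣAx̄ = (19500.00)(75.00) + (-1520.53)(88.00) = 1328693.29 mm³
ΣAȳ = (19500.00)(65.00) + (-1520.53)(42.00) = 1203637.70 mm³
x̄ = 1328693.29 / 17979.47 = 73.90 mm
ȳ = 1203637.70 / 17979.47 = 66.95 mm

x̄ = 73.90 mm, ȳ = 66.95 mm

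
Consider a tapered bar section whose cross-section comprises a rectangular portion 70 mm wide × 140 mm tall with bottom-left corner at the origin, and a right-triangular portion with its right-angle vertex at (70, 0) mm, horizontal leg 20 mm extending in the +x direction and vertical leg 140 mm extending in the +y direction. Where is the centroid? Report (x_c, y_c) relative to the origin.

x_c = 40.21 mm, y_c = 67.08 mm

rectangular portion: A = 70 × 140 = 9800.00, centroid at (35.00, 70.00).
triangular portion: A = ½·20·140 = 1400.00, centroid at (76.67, 46.67).
ΣA = 11200.00 mm²
ΣAx_c = (9800.00)(35.00) + (1400.00)(76.67) = 450333.33 mm³
ΣAy_c = (9800.00)(70.00) + (1400.00)(46.67) = 751333.33 mm³
x_c = 450333.33 / 11200.00 = 40.21 mm
y_c = 751333.33 / 11200.00 = 67.08 mm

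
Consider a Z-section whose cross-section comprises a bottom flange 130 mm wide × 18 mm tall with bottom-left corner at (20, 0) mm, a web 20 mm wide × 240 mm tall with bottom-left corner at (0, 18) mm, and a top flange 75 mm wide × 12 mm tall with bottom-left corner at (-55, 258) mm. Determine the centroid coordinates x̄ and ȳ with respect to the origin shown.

x̄ = 28.75 mm, ȳ = 114.56 mm

bottom flange: A = 130 × 18 = 2340.00, centroid at (85.00, 9.00).
web: A = 20 × 240 = 4800.00, centroid at (10.00, 138.00).
top flange: A = 75 × 12 = 900.00, centroid at (-17.50, 264.00).
ΣA = 8040.00 mm²
ΣAx̄ = (2340.00)(85.00) + (4800.00)(10.00) + (900.00)(-17.50) = 231150.00 mm³
ΣAȳ = (2340.00)(9.00) + (4800.00)(138.00) + (900.00)(264.00) = 921060.00 mm³
x̄ = 231150.00 / 8040.00 = 28.75 mm
ȳ = 921060.00 / 8040.00 = 114.56 mm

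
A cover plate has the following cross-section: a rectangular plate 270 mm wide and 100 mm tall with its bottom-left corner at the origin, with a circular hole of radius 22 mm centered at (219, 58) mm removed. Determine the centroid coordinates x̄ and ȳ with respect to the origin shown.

plate: A = 270 × 100 = 27000.00, centroid at (135.00, 50.00).
hole: A = −π·22² = -1520.53, centroid at (219.00, 58.00).
ΣA = 25479.47 mm²
ΣAx̄ = (27000.00)(135.00) + (-1520.53)(219.00) = 3312003.75 mm³
ΣAȳ = (27000.00)(50.00) + (-1520.53)(58.00) = 1261809.21 mm³
x̄ = 3312003.75 / 25479.47 = 129.99 mm
ȳ = 1261809.21 / 25479.47 = 49.52 mm

x̄ = 129.99 mm, ȳ = 49.52 mm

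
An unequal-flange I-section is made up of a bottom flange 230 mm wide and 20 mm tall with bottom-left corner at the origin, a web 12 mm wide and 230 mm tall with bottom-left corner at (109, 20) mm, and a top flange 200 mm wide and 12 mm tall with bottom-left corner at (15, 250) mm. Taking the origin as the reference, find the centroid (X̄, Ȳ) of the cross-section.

X̄ = 115.00 mm, Ȳ = 105.84 mm

bottom flange: A = 230 × 20 = 4600.00, centroid at (115.00, 10.00).
web: A = 12 × 230 = 2760.00, centroid at (115.00, 135.00).
top flange: A = 200 × 12 = 2400.00, centroid at (115.00, 256.00).
ΣA = 9760.00 mm²
ΣAX̄ = (4600.00)(115.00) + (2760.00)(115.00) + (2400.00)(115.00) = 1122400.00 mm³
ΣAȲ = (4600.00)(10.00) + (2760.00)(135.00) + (2400.00)(256.00) = 1033000.00 mm³
X̄ = 1122400.00 / 9760.00 = 115.00 mm
Ȳ = 1033000.00 / 9760.00 = 105.84 mm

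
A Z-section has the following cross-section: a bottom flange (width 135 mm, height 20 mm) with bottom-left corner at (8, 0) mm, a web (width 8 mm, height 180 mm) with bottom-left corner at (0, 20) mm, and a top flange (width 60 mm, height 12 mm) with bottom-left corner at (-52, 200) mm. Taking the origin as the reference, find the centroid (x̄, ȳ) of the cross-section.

bottom flange: A = 135 × 20 = 2700.00, centroid at (75.50, 10.00).
web: A = 8 × 180 = 1440.00, centroid at (4.00, 110.00).
top flange: A = 60 × 12 = 720.00, centroid at (-22.00, 206.00).
ΣA = 4860.00 mm², ΣAx̄ = 193770.00 mm³, ΣAȳ = 333720.00 mm³.
x̄ = 193770.00/4860.00 = 39.87 mm; ȳ = 333720.00/4860.00 = 68.67 mm.

x̄ = 39.87 mm, ȳ = 68.67 mm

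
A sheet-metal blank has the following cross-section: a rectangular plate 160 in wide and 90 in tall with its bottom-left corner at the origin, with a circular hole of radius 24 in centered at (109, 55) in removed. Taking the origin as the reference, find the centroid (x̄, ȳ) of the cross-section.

plate: A = 160 × 90 = 14400.00, centroid at (80.00, 45.00).
hole: A = −π·24² = -1809.56, centroid at (109.00, 55.00).
ΣA = 12590.44 in²
ΣAx̄ = (14400.00)(80.00) + (-1809.56)(109.00) = 954758.25 in³
ΣAȳ = (14400.00)(45.00) + (-1809.56)(55.00) = 548474.34 in³
x̄ = 954758.25 / 12590.44 = 75.83 in
ȳ = 548474.34 / 12590.44 = 43.56 in

x̄ = 75.83 in, ȳ = 43.56 in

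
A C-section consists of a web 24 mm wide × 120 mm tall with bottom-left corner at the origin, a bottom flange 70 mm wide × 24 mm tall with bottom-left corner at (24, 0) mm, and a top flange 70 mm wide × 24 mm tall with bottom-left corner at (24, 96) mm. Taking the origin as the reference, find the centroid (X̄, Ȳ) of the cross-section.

X̄ = 37.31 mm, Ȳ = 60.00 mm

web: A = 24 × 120 = 2880.00, centroid at (12.00, 60.00).
bottom flange: A = 70 × 24 = 1680.00, centroid at (59.00, 12.00).
top flange: A = 70 × 24 = 1680.00, centroid at (59.00, 108.00).
ΣA = 6240.00 mm², ΣAX̄ = 232800.00 mm³, ΣAȲ = 374400.00 mm³.
X̄ = 232800.00/6240.00 = 37.31 mm; Ȳ = 374400.00/6240.00 = 60.00 mm.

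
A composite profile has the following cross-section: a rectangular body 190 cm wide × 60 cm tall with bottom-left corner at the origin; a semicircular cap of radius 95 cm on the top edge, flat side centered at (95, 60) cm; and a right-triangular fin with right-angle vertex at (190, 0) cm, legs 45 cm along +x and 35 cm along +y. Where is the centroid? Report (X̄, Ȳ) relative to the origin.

X̄ = 98.29 cm, Ȳ = 67.26 cm

rectangular body: A = 190 × 60 = 11400.00, centroid at (95.00, 30.00).
semicircular top: A = ½π·95² = 14176.44, centroid at (95.00, 100.32).
triangular fin: A = ½·45·35 = 787.50, centroid at (205.00, 11.67).
ΣA = 26363.94 cm², ΣAX̄ = 2591199.00 cm³, ΣAȲ = 1773357.04 cm³.
X̄ = 2591199.00/26363.94 = 98.29 cm; Ȳ = 1773357.04/26363.94 = 67.26 cm.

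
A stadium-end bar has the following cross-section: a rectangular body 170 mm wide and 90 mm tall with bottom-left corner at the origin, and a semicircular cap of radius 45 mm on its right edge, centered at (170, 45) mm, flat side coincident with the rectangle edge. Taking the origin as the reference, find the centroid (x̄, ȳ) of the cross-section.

rectangular body: A = 170 × 90 = 15300.00, centroid at (85.00, 45.00).
semicircular end: A = ½π·45² = 3180.86, centroid at (189.10, 45.00).
ΣA = 18480.86 mm²
ΣAx̄ = (15300.00)(85.00) + (3180.86)(189.10) = 1901996.64 mm³
ΣAȳ = (15300.00)(45.00) + (3180.86)(45.00) = 831638.82 mm³
x̄ = 1901996.64 / 18480.86 = 102.92 mm
ȳ = 831638.82 / 18480.86 = 45.00 mm

x̄ = 102.92 mm, ȳ = 45.00 mm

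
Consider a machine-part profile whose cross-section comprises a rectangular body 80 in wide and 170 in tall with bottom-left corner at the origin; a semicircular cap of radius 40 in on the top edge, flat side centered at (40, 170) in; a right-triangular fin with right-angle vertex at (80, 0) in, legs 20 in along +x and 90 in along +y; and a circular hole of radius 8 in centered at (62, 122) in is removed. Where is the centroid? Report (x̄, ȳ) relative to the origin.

Part | A | x̄ᵢ | ȳᵢ | A·x̄ᵢ | A·ȳᵢ
rectangular body | 13600.00 | 40.00 | 85.00 | 544000.00 | 1156000.00
semicircular top | 2513.27 | 40.00 | 186.98 | 100530.96 | 469923.27
triangular fin | 900.00 | 86.67 | 30.00 | 78000.00 | 27000.00
hole | -201.06 | 62.00 | 122.00 | -12465.84 | -24529.56
Σ | 16812.21 |  |  | 710065.13 | 1628393.71
x̄ = 710065.13 / 16812.21 = 42.24 in
ȳ = 1628393.71 / 16812.21 = 96.86 in

x̄ = 42.24 in, ȳ = 96.86 in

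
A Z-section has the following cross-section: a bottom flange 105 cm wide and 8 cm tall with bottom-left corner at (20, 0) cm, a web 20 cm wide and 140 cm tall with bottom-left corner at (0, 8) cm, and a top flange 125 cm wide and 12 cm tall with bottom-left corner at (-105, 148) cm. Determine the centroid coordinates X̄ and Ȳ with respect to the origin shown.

bottom flange: A = 105 × 8 = 840.00, centroid at (72.50, 4.00).
web: A = 20 × 140 = 2800.00, centroid at (10.00, 78.00).
top flange: A = 125 × 12 = 1500.00, centroid at (-42.50, 154.00).
ΣA = 5140.00 cm²
ΣAX̄ = (840.00)(72.50) + (2800.00)(10.00) + (1500.00)(-42.50) = 25150.00 cm³
ΣAȲ = (840.00)(4.00) + (2800.00)(78.00) + (1500.00)(154.00) = 452760.00 cm³
X̄ = 25150.00 / 5140.00 = 4.89 cm
Ȳ = 452760.00 / 5140.00 = 88.09 cm

X̄ = 4.89 cm, Ȳ = 88.09 cm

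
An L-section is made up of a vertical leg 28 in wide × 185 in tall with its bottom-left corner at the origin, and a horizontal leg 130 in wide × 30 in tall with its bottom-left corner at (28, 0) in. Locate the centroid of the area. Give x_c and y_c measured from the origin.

vertical leg: A = 28 × 185 = 5180.00, centroid at (14.00, 92.50).
horizontal leg: A = 130 × 30 = 3900.00, centroid at (93.00, 15.00).
ΣA = 9080.00 in²
ΣAx_c = (5180.00)(14.00) + (3900.00)(93.00) = 435220.00 in³
ΣAy_c = (5180.00)(92.50) + (3900.00)(15.00) = 537650.00 in³
x_c = 435220.00 / 9080.00 = 47.93 in
y_c = 537650.00 / 9080.00 = 59.21 in

x_c = 47.93 in, y_c = 59.21 in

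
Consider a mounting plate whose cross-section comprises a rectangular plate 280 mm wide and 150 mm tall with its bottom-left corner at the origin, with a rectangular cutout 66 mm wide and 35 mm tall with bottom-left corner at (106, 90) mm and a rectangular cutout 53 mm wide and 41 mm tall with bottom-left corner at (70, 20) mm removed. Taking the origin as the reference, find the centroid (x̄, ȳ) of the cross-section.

x̄ = 142.58 mm, ȳ = 75.00 mm

plate: A = 280 × 150 = 42000.00, centroid at (140.00, 75.00).
hole 1: A = −(66 × 35) = -2310.00, centroid at (139.00, 107.50).
hole 2: A = −(53 × 41) = -2173.00, centroid at (96.50, 40.50).
ΣA = 37517.00 mm²
ΣAx̄ = (42000.00)(140.00) + (-2310.00)(139.00) + (-2173.00)(96.50) = 5349215.50 mm³
ΣAȳ = (42000.00)(75.00) + (-2310.00)(107.50) + (-2173.00)(40.50) = 2813668.50 mm³
x̄ = 5349215.50 / 37517.00 = 142.58 mm
ȳ = 2813668.50 / 37517.00 = 75.00 mm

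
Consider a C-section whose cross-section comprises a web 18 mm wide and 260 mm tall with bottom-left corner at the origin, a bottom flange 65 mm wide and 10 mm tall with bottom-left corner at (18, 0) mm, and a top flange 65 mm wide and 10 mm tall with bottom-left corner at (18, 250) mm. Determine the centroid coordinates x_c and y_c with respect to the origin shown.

web: A = 18 × 260 = 4680.00, centroid at (9.00, 130.00).
bottom flange: A = 65 × 10 = 650.00, centroid at (50.50, 5.00).
top flange: A = 65 × 10 = 650.00, centroid at (50.50, 255.00).
ΣA = 5980.00 mm², ΣAx_c = 107770.00 mm³, ΣAy_c = 777400.00 mm³.
x_c = 107770.00/5980.00 = 18.02 mm; y_c = 777400.00/5980.00 = 130.00 mm.

x_c = 18.02 mm, y_c = 130.00 mm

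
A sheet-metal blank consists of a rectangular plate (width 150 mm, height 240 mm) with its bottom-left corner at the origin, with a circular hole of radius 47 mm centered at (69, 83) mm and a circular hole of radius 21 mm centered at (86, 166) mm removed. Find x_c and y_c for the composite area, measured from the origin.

Part | A | x̄ᵢ | ȳᵢ | A·x̄ᵢ | A·ȳᵢ
plate | 36000.00 | 75.00 | 120.00 | 2700000.00 | 4320000.00
hole 1 | -6939.78 | 69.00 | 83.00 | -478844.69 | -576001.59
hole 2 | -1385.44 | 86.00 | 166.00 | -119148.04 | -229983.43
Σ | 27674.78 |  |  | 2102007.26 | 3514014.98
x_c = 2102007.26 / 27674.78 = 75.95 mm
y_c = 3514014.98 / 27674.78 = 126.98 mm

x_c = 75.95 mm, y_c = 126.98 mm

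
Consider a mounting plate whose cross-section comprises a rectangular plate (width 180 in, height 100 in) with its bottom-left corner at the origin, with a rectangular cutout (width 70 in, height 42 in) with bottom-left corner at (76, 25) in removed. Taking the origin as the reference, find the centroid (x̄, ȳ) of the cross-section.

x̄ = 85.90 in, ȳ = 50.78 in

Part | A | x̄ᵢ | ȳᵢ | A·x̄ᵢ | A·ȳᵢ
plate | 18000.00 | 90.00 | 50.00 | 1620000.00 | 900000.00
hole | -2940.00 | 111.00 | 46.00 | -326340.00 | -135240.00
Σ | 15060.00 |  |  | 1293660.00 | 764760.00
x̄ = 1293660.00 / 15060.00 = 85.90 in
ȳ = 764760.00 / 15060.00 = 50.78 in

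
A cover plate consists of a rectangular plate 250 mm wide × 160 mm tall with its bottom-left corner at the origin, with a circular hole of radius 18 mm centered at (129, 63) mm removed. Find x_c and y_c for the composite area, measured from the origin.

x_c = 124.90 mm, y_c = 80.44 mm

plate: A = 250 × 160 = 40000.00, centroid at (125.00, 80.00).
hole: A = −π·18² = -1017.88, centroid at (129.00, 63.00).
ΣA = 38982.12 mm²
ΣAx_c = (40000.00)(125.00) + (-1017.88)(129.00) = 4868693.99 mm³
ΣAy_c = (40000.00)(80.00) + (-1017.88)(63.00) = 3135873.81 mm³
x_c = 4868693.99 / 38982.12 = 124.90 mm
y_c = 3135873.81 / 38982.12 = 80.44 mm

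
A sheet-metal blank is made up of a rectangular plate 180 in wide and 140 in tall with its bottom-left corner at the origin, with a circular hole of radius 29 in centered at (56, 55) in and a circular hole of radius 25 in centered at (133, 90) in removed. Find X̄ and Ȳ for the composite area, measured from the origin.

plate: A = 180 × 140 = 25200.00, centroid at (90.00, 70.00).
hole 1: A = −π·29² = -2642.08, centroid at (56.00, 55.00).
hole 2: A = −π·25² = -1963.50, centroid at (133.00, 90.00).
ΣA = 20594.43 in²
ΣAX̄ = (25200.00)(90.00) + (-2642.08)(56.00) + (-1963.50)(133.00) = 1858898.66 in³
ΣAȲ = (25200.00)(70.00) + (-2642.08)(55.00) + (-1963.50)(90.00) = 1441971.05 in³
X̄ = 1858898.66 / 20594.43 = 90.26 in
Ȳ = 1441971.05 / 20594.43 = 70.02 in

X̄ = 90.26 in, Ȳ = 70.02 in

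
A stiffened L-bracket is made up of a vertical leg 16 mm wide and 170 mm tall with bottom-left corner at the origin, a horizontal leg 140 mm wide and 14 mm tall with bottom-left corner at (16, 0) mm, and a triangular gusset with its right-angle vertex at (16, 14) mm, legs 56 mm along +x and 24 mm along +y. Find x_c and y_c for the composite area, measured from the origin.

vertical leg: A = 16 × 170 = 2720.00, centroid at (8.00, 85.00).
horizontal leg: A = 140 × 14 = 1960.00, centroid at (86.00, 7.00).
gusset: A = ½·56·24 = 672.00, centroid at (34.67, 22.00).
ΣA = 5352.00 mm²
ΣAx_c = (2720.00)(8.00) + (1960.00)(86.00) + (672.00)(34.67) = 213616.00 mm³
ΣAy_c = (2720.00)(85.00) + (1960.00)(7.00) + (672.00)(22.00) = 259704.00 mm³
x_c = 213616.00 / 5352.00 = 39.91 mm
y_c = 259704.00 / 5352.00 = 48.52 mm

x_c = 39.91 mm, y_c = 48.52 mm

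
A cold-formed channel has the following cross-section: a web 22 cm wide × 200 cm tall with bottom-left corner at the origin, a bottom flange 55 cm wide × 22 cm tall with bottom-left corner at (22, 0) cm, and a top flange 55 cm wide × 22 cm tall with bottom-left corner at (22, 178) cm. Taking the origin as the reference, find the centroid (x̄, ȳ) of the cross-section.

web: A = 22 × 200 = 4400.00, centroid at (11.00, 100.00).
bottom flange: A = 55 × 22 = 1210.00, centroid at (49.50, 11.00).
top flange: A = 55 × 22 = 1210.00, centroid at (49.50, 189.00).
ΣA = 6820.00 cm², ΣAx̄ = 168190.00 cm³, ΣAȳ = 682000.00 cm³.
x̄ = 168190.00/6820.00 = 24.66 cm; ȳ = 682000.00/6820.00 = 100.00 cm.

x̄ = 24.66 cm, ȳ = 100.00 cm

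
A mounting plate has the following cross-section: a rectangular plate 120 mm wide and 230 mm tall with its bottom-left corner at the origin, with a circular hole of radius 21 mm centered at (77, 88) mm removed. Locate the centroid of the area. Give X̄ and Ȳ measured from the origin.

X̄ = 59.10 mm, Ȳ = 116.43 mm

plate: A = 120 × 230 = 27600.00, centroid at (60.00, 115.00).
hole: A = −π·21² = -1385.44, centroid at (77.00, 88.00).
ΣA = 26214.56 mm²
ΣAX̄ = (27600.00)(60.00) + (-1385.44)(77.00) = 1549320.94 mm³
ΣAȲ = (27600.00)(115.00) + (-1385.44)(88.00) = 3052081.07 mm³
X̄ = 1549320.94 / 26214.56 = 59.10 mm
Ȳ = 3052081.07 / 26214.56 = 116.43 mm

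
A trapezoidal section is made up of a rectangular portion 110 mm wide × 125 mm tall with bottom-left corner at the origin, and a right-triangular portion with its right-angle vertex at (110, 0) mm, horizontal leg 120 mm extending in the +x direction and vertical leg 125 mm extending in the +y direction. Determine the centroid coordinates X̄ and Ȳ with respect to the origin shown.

rectangular portion: A = 110 × 125 = 13750.00, centroid at (55.00, 62.50).
triangular portion: A = ½·120·125 = 7500.00, centroid at (150.00, 41.67).
ΣA = 21250.00 mm²
ΣAX̄ = (13750.00)(55.00) + (7500.00)(150.00) = 1881250.00 mm³
ΣAȲ = (13750.00)(62.50) + (7500.00)(41.67) = 1171875.00 mm³
X̄ = 1881250.00 / 21250.00 = 88.53 mm
Ȳ = 1171875.00 / 21250.00 = 55.15 mm

X̄ = 88.53 mm, Ȳ = 55.15 mm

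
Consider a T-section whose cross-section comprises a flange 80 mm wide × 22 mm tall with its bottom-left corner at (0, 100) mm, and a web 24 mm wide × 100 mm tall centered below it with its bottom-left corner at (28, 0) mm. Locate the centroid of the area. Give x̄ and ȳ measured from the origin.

x̄ = 40.00 mm, ȳ = 75.81 mm

web: A = 24 × 100 = 2400.00, centroid at (40.00, 50.00).
flange: A = 80 × 22 = 1760.00, centroid at (40.00, 111.00).
ΣA = 4160.00 mm²
ΣAx̄ = (2400.00)(40.00) + (1760.00)(40.00) = 166400.00 mm³
ΣAȳ = (2400.00)(50.00) + (1760.00)(111.00) = 315360.00 mm³
x̄ = 166400.00 / 4160.00 = 40.00 mm
ȳ = 315360.00 / 4160.00 = 75.81 mm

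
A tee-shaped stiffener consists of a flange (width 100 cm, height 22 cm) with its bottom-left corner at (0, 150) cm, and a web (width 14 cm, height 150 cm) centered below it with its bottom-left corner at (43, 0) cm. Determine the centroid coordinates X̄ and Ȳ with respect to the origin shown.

Part | A | x̄ᵢ | ȳᵢ | A·x̄ᵢ | A·ȳᵢ
web | 2100.00 | 50.00 | 75.00 | 105000.00 | 157500.00
flange | 2200.00 | 50.00 | 161.00 | 110000.00 | 354200.00
Σ | 4300.00 |  |  | 215000.00 | 511700.00
X̄ = 215000.00 / 4300.00 = 50.00 cm
Ȳ = 511700.00 / 4300.00 = 119.00 cm

X̄ = 50.00 cm, Ȳ = 119.00 cm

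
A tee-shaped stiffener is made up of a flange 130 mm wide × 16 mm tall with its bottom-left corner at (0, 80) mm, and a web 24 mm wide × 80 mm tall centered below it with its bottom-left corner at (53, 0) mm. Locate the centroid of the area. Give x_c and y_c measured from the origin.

web: A = 24 × 80 = 1920.00, centroid at (65.00, 40.00).
flange: A = 130 × 16 = 2080.00, centroid at (65.00, 88.00).
ΣA = 4000.00 mm²
ΣAx_c = (1920.00)(65.00) + (2080.00)(65.00) = 260000.00 mm³
ΣAy_c = (1920.00)(40.00) + (2080.00)(88.00) = 259840.00 mm³
x_c = 260000.00 / 4000.00 = 65.00 mm
y_c = 259840.00 / 4000.00 = 64.96 mm

x_c = 65.00 mm, y_c = 64.96 mm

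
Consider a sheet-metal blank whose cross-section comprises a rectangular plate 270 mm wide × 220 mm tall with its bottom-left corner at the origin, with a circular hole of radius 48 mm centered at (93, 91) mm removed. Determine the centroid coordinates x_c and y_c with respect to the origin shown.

x_c = 140.83 mm, y_c = 112.64 mm

Part | A | x̄ᵢ | ȳᵢ | A·x̄ᵢ | A·ȳᵢ
plate | 59400.00 | 135.00 | 110.00 | 8019000.00 | 6534000.00
hole | -7238.23 | 93.00 | 91.00 | -673155.34 | -658678.88
Σ | 52161.77 |  |  | 7345844.66 | 5875321.12
x_c = 7345844.66 / 52161.77 = 140.83 mm
y_c = 5875321.12 / 52161.77 = 112.64 mm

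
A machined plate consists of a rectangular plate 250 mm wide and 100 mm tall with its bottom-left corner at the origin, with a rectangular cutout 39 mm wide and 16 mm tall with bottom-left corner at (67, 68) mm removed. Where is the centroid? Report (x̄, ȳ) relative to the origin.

plate: A = 250 × 100 = 25000.00, centroid at (125.00, 50.00).
hole: A = −(39 × 16) = -624.00, centroid at (86.50, 76.00).
ΣA = 24376.00 mm²
ΣAx̄ = (25000.00)(125.00) + (-624.00)(86.50) = 3071024.00 mm³
ΣAȳ = (25000.00)(50.00) + (-624.00)(76.00) = 1202576.00 mm³
x̄ = 3071024.00 / 24376.00 = 125.99 mm
ȳ = 1202576.00 / 24376.00 = 49.33 mm

x̄ = 125.99 mm, ȳ = 49.33 mm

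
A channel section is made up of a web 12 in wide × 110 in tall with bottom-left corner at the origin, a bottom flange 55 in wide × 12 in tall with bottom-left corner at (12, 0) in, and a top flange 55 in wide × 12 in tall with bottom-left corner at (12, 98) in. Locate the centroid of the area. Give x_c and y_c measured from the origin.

x_c = 22.75 in, y_c = 55.00 in

web: A = 12 × 110 = 1320.00, centroid at (6.00, 55.00).
bottom flange: A = 55 × 12 = 660.00, centroid at (39.50, 6.00).
top flange: A = 55 × 12 = 660.00, centroid at (39.50, 104.00).
ΣA = 2640.00 in²
ΣAx_c = (1320.00)(6.00) + (660.00)(39.50) + (660.00)(39.50) = 60060.00 in³
ΣAy_c = (1320.00)(55.00) + (660.00)(6.00) + (660.00)(104.00) = 145200.00 in³
x_c = 60060.00 / 2640.00 = 22.75 in
y_c = 145200.00 / 2640.00 = 55.00 in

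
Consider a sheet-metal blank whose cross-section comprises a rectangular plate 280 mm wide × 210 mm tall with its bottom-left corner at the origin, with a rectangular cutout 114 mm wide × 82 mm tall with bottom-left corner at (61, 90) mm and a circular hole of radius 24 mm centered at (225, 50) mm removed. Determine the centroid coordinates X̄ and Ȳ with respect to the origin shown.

plate: A = 280 × 210 = 58800.00, centroid at (140.00, 105.00).
hole 1: A = −(114 × 82) = -9348.00, centroid at (118.00, 131.00).
hole 2: A = −π·24² = -1809.56, centroid at (225.00, 50.00).
ΣA = 47642.44 mm², ΣAX̄ = 6721785.59 mm³, ΣAȲ = 4858934.13 mm³.
X̄ = 6721785.59/47642.44 = 141.09 mm; Ȳ = 4858934.13/47642.44 = 101.99 mm.

X̄ = 141.09 mm, Ȳ = 101.99 mm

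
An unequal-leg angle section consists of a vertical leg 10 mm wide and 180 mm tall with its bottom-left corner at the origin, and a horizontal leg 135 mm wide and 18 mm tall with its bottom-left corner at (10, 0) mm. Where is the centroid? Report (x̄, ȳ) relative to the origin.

x̄ = 46.65 mm, ȳ = 43.47 mm

vertical leg: A = 10 × 180 = 1800.00, centroid at (5.00, 90.00).
horizontal leg: A = 135 × 18 = 2430.00, centroid at (77.50, 9.00).
ΣA = 4230.00 mm², ΣAx̄ = 197325.00 mm³, ΣAȳ = 183870.00 mm³.
x̄ = 197325.00/4230.00 = 46.65 mm; ȳ = 183870.00/4230.00 = 43.47 mm.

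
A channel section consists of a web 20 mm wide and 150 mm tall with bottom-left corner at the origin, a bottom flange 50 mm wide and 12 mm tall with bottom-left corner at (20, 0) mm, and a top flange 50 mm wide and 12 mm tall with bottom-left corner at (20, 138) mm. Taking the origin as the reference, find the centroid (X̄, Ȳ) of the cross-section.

web: A = 20 × 150 = 3000.00, centroid at (10.00, 75.00).
bottom flange: A = 50 × 12 = 600.00, centroid at (45.00, 6.00).
top flange: A = 50 × 12 = 600.00, centroid at (45.00, 144.00).
ΣA = 4200.00 mm²
ΣAX̄ = (3000.00)(10.00) + (600.00)(45.00) + (600.00)(45.00) = 84000.00 mm³
ΣAȲ = (3000.00)(75.00) + (600.00)(6.00) + (600.00)(144.00) = 315000.00 mm³
X̄ = 84000.00 / 4200.00 = 20.00 mm
Ȳ = 315000.00 / 4200.00 = 75.00 mm

X̄ = 20.00 mm, Ȳ = 75.00 mm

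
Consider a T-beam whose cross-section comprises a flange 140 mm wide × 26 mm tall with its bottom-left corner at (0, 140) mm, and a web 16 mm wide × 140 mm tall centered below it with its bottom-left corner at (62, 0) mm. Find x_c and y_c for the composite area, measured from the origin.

x_c = 70.00 mm, y_c = 121.38 mm

Part | A | x̄ᵢ | ȳᵢ | A·x̄ᵢ | A·ȳᵢ
web | 2240.00 | 70.00 | 70.00 | 156800.00 | 156800.00
flange | 3640.00 | 70.00 | 153.00 | 254800.00 | 556920.00
Σ | 5880.00 |  |  | 411600.00 | 713720.00
x_c = 411600.00 / 5880.00 = 70.00 mm
y_c = 713720.00 / 5880.00 = 121.38 mm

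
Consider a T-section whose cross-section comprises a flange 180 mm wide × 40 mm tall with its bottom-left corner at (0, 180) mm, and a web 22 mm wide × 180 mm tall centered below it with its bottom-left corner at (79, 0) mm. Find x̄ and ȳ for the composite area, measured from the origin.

web: A = 22 × 180 = 3960.00, centroid at (90.00, 90.00).
flange: A = 180 × 40 = 7200.00, centroid at (90.00, 200.00).
ΣA = 11160.00 mm²
ΣAx̄ = (3960.00)(90.00) + (7200.00)(90.00) = 1004400.00 mm³
ΣAȳ = (3960.00)(90.00) + (7200.00)(200.00) = 1796400.00 mm³
x̄ = 1004400.00 / 11160.00 = 90.00 mm
ȳ = 1796400.00 / 11160.00 = 160.97 mm

x̄ = 90.00 mm, ȳ = 160.97 mm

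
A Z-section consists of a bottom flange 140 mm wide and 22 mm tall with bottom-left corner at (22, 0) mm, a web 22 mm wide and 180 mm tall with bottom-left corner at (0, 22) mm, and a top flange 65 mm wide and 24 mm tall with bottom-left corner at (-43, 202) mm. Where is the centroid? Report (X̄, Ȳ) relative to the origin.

X̄ = 36.11 mm, Ȳ = 94.33 mm

bottom flange: A = 140 × 22 = 3080.00, centroid at (92.00, 11.00).
web: A = 22 × 180 = 3960.00, centroid at (11.00, 112.00).
top flange: A = 65 × 24 = 1560.00, centroid at (-10.50, 214.00).
ΣA = 8600.00 mm², ΣAX̄ = 310540.00 mm³, ΣAȲ = 811240.00 mm³.
X̄ = 310540.00/8600.00 = 36.11 mm; Ȳ = 811240.00/8600.00 = 94.33 mm.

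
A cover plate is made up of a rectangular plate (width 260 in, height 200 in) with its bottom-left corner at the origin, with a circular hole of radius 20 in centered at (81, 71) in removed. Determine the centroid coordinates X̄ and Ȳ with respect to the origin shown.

Part | A | x̄ᵢ | ȳᵢ | A·x̄ᵢ | A·ȳᵢ
plate | 52000.00 | 130.00 | 100.00 | 6760000.00 | 5200000.00
hole | -1256.64 | 81.00 | 71.00 | -101787.60 | -89221.23
Σ | 50743.36 |  |  | 6658212.40 | 5110778.77
X̄ = 6658212.40 / 50743.36 = 131.21 in
Ȳ = 5110778.77 / 50743.36 = 100.72 in

X̄ = 131.21 in, Ȳ = 100.72 in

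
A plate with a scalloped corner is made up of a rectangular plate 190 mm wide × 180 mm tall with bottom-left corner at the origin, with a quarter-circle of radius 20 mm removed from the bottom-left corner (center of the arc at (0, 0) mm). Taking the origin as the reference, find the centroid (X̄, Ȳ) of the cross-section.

X̄ = 95.80 mm, Ȳ = 90.76 mm

plate: A = 190 × 180 = 34200.00, centroid at (95.00, 90.00).
removed quarter-circle: A = −¼π·20² = -314.16, centroid at (8.49, 8.49).
ΣA = 33885.84 mm²
ΣAX̄ = (34200.00)(95.00) + (-314.16)(8.49) = 3246333.33 mm³
ΣAȲ = (34200.00)(90.00) + (-314.16)(8.49) = 3075333.33 mm³
X̄ = 3246333.33 / 33885.84 = 95.80 mm
Ȳ = 3075333.33 / 33885.84 = 90.76 mm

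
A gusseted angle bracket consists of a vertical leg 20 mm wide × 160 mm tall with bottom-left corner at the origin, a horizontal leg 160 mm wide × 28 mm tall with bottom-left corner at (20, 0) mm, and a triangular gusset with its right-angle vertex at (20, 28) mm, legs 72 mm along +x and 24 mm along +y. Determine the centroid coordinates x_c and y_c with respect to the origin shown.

Part | A | x̄ᵢ | ȳᵢ | A·x̄ᵢ | A·ȳᵢ
vertical leg | 3200.00 | 10.00 | 80.00 | 32000.00 | 256000.00
horizontal leg | 4480.00 | 100.00 | 14.00 | 448000.00 | 62720.00
gusset | 864.00 | 44.00 | 36.00 | 38016.00 | 31104.00
Σ | 8544.00 |  |  | 518016.00 | 349824.00
x_c = 518016.00 / 8544.00 = 60.63 mm
y_c = 349824.00 / 8544.00 = 40.94 mm

x_c = 60.63 mm, y_c = 40.94 mm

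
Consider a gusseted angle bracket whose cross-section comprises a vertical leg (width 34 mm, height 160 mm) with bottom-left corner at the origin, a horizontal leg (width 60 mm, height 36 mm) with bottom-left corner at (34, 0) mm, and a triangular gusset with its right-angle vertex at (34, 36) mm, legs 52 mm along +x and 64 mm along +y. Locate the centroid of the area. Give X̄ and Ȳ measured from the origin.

X̄ = 34.13 mm, Ȳ = 61.47 mm

Part | A | x̄ᵢ | ȳᵢ | A·x̄ᵢ | A·ȳᵢ
vertical leg | 5440.00 | 17.00 | 80.00 | 92480.00 | 435200.00
horizontal leg | 2160.00 | 64.00 | 18.00 | 138240.00 | 38880.00
gusset | 1664.00 | 51.33 | 57.33 | 85418.67 | 95402.67
Σ | 9264.00 |  |  | 316138.67 | 569482.67
X̄ = 316138.67 / 9264.00 = 34.13 mm
Ȳ = 569482.67 / 9264.00 = 61.47 mm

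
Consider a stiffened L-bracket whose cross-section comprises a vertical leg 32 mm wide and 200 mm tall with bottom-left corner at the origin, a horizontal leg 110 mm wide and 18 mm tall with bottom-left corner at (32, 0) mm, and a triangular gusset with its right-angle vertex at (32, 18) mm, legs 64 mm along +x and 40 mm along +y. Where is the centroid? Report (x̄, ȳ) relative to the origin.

Part | A | x̄ᵢ | ȳᵢ | A·x̄ᵢ | A·ȳᵢ
vertical leg | 6400.00 | 16.00 | 100.00 | 102400.00 | 640000.00
horizontal leg | 1980.00 | 87.00 | 9.00 | 172260.00 | 17820.00
gusset | 1280.00 | 53.33 | 31.33 | 68266.67 | 40106.67
Σ | 9660.00 |  |  | 342926.67 | 697926.67
x̄ = 342926.67 / 9660.00 = 35.50 mm
ȳ = 697926.67 / 9660.00 = 72.25 mm

x̄ = 35.50 mm, ȳ = 72.25 mm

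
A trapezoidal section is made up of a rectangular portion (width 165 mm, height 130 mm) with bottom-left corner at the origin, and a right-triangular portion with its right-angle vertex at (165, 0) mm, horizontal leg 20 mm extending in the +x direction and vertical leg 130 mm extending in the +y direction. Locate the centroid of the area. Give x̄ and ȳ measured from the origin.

Part | A | x̄ᵢ | ȳᵢ | A·x̄ᵢ | A·ȳᵢ
rectangular portion | 21450.00 | 82.50 | 65.00 | 1769625.00 | 1394250.00
triangular portion | 1300.00 | 171.67 | 43.33 | 223166.67 | 56333.33
Σ | 22750.00 |  |  | 1992791.67 | 1450583.33
x̄ = 1992791.67 / 22750.00 = 87.60 mm
ȳ = 1450583.33 / 22750.00 = 63.76 mm

x̄ = 87.60 mm, ȳ = 63.76 mm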